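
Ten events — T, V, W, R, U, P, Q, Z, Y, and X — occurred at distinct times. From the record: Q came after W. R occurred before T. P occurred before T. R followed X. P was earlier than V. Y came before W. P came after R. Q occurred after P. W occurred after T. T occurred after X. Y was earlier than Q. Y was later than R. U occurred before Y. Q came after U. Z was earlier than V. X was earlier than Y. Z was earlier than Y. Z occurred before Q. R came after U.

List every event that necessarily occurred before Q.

Directly stated before Q: P, U, W, Y, and Z.
R reaches Q via R → P → Q.
T reaches Q via T → W → Q.
X reaches Q via X → Y → Q.
No chain forces V ahead of Q.

P, R, T, U, W, X, Y, Z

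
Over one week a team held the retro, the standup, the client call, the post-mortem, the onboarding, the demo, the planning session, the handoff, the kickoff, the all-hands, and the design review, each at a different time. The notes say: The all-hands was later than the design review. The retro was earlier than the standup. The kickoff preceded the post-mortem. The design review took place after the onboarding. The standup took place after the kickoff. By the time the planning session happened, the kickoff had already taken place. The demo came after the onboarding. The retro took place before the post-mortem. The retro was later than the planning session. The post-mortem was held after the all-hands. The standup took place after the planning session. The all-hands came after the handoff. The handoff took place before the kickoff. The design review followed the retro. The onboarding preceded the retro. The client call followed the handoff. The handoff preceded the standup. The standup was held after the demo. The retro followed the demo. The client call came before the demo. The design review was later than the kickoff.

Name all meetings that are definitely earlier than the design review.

Directly stated before the design review: the kickoff, the onboarding, and the retro.
The client call reaches the design review via the client call → the demo → the retro → the design review.
The demo reaches the design review via the demo → the retro → the design review.
The handoff reaches the design review via the handoff → the kickoff → the design review.
Likewise the planning session reaches the design review by chaining the stated constraints.
No chain forces the all-hands (or any of the others) ahead of the design review.

the client call, the demo, the handoff, the kickoff, the onboarding, the planning session, the retro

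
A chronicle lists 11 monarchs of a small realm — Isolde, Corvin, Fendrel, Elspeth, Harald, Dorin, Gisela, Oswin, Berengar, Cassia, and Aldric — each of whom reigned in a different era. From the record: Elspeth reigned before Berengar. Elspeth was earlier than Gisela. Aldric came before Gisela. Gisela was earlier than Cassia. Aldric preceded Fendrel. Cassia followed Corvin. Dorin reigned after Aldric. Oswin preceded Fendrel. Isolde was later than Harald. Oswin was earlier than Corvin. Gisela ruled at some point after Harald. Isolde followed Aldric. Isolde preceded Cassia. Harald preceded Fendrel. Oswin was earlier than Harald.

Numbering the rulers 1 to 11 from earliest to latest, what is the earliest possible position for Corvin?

2

Oswin must come before Corvin — 1 forced predecessor.
Nothing else is forced ahead of Corvin, so their earliest slot is position 1 + 1 = 2.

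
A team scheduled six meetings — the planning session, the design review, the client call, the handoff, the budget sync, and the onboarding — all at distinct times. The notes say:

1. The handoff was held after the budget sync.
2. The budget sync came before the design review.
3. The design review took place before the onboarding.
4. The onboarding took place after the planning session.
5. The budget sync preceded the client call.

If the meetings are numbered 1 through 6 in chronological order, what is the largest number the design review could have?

5

The design review must come before the onboarding — 1 meeting forced after it.
Everything else can be placed before the design review in some valid order, so the design review can sit as late as position 6 − 1 = 5.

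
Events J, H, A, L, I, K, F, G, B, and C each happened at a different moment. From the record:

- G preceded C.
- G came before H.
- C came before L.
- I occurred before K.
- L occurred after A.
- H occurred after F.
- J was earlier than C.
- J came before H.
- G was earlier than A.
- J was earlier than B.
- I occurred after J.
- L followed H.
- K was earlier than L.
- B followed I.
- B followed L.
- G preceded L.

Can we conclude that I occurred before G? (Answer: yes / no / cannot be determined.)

No chain of stated constraints runs from I to G, and none runs from G to I either.
So the relative order of I and G is not fixed by the given facts.

cannot be determined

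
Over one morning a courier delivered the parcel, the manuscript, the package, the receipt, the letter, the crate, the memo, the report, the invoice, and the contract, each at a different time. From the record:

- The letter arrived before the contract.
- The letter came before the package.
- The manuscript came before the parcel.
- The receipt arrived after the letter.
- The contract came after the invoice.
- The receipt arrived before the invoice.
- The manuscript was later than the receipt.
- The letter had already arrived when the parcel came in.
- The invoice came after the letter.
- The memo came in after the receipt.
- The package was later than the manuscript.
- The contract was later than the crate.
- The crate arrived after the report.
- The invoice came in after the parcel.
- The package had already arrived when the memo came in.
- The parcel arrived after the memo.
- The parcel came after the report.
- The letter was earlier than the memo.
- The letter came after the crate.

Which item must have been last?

Every other item has a chain of constraints placing it before the contract, so the contract is last.

the contract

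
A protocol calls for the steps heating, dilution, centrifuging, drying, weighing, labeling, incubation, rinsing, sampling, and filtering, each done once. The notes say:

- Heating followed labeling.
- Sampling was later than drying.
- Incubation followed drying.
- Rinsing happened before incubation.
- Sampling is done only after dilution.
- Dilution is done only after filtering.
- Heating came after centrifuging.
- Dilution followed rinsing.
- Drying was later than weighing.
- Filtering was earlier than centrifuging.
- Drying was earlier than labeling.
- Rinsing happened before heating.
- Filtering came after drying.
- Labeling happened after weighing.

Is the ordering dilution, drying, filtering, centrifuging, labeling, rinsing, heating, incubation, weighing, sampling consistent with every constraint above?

no

The constraints require rinsing before dilution, but in the proposed sequence dilution appears ahead of rinsing. That one violation is enough.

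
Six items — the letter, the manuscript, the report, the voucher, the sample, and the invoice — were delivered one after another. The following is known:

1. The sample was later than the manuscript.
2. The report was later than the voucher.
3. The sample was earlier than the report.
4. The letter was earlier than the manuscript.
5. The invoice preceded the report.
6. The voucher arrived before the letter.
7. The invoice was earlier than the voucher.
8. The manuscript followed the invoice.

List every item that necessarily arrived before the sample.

the invoice, the letter, the manuscript, the voucher

Directly stated before the sample: the manuscript.
The invoice reaches the sample via the invoice → the manuscript → the sample.
The letter reaches the sample via the letter → the manuscript → the sample.
The voucher reaches the sample via the voucher → the letter → the manuscript → the sample.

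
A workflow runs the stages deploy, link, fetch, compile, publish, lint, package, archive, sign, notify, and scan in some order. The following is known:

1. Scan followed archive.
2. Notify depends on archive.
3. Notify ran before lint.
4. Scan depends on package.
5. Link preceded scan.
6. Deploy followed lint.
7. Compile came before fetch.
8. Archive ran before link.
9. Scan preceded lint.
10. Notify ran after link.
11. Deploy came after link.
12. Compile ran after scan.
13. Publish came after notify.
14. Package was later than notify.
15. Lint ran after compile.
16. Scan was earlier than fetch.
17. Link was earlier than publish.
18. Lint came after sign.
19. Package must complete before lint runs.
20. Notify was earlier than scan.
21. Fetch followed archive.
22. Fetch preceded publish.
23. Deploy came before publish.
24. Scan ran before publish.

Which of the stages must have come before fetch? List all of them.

archive, compile, link, notify, package, scan

Directly stated before fetch: archive, compile, and scan.
Link reaches fetch via link → scan → fetch.
Notify reaches fetch via notify → scan → fetch.
Package reaches fetch via package → scan → fetch.
No chain forces sign (or any of the others) ahead of fetch.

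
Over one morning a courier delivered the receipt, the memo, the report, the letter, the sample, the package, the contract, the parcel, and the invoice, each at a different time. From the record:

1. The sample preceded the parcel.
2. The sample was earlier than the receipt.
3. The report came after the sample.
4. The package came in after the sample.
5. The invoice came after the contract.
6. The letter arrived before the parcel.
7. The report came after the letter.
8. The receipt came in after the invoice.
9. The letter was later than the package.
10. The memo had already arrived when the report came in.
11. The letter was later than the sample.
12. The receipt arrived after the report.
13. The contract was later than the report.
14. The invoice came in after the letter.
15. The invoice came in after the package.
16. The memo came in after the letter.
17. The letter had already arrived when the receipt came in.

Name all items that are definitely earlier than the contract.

the letter, the memo, the package, the report, the sample

Directly stated before the contract: the report.
The letter reaches the contract via the letter → the report → the contract.
The memo reaches the contract via the memo → the report → the contract.
The package reaches the contract via the package → the letter → the report → the contract.
Likewise the sample reaches the contract by chaining the stated constraints.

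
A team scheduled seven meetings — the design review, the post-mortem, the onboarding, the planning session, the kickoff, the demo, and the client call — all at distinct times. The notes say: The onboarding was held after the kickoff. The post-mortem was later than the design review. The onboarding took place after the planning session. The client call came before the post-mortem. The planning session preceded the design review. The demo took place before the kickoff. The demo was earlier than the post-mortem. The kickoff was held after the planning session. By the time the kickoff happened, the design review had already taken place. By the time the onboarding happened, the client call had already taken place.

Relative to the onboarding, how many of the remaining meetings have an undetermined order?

Forced before the onboarding: the client call, the demo, the design review, the kickoff, and the planning session.
That leaves the post-mortem with no forced order relative to the onboarding — 1.

1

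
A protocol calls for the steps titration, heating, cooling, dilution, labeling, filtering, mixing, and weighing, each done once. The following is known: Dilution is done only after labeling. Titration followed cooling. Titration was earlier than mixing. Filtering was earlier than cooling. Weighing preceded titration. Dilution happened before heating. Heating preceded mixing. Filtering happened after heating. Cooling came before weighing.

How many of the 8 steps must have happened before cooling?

4

Directly stated before cooling: filtering.
Dilution reaches cooling via dilution → heating → filtering → cooling.
Heating reaches cooling via heating → filtering → cooling.
Labeling reaches cooling via labeling → dilution → heating → filtering → cooling.
No chain forces mixing (or any of the others) ahead of cooling.
That's dilution, filtering, heating, and labeling — 4 in all.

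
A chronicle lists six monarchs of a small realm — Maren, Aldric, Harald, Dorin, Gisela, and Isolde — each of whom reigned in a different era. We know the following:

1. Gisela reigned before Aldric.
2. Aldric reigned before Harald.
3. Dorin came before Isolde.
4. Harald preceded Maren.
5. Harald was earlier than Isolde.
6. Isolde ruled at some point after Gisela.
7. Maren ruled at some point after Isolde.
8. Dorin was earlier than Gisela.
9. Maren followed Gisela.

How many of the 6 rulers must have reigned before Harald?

Directly stated before Harald: Aldric.
Dorin reaches Harald via Dorin → Gisela → Aldric → Harald.
Gisela reaches Harald via Gisela → Aldric → Harald.
That's Aldric, Dorin, and Gisela — 3 in all.

3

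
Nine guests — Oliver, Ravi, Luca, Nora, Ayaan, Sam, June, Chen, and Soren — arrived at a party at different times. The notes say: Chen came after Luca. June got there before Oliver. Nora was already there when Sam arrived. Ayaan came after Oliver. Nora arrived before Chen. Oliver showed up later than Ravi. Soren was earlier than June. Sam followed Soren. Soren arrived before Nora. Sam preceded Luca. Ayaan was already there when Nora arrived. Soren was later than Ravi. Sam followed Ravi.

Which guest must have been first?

Ravi has a chain of constraints placing them before every other guest, so Ravi must be first.

Ravi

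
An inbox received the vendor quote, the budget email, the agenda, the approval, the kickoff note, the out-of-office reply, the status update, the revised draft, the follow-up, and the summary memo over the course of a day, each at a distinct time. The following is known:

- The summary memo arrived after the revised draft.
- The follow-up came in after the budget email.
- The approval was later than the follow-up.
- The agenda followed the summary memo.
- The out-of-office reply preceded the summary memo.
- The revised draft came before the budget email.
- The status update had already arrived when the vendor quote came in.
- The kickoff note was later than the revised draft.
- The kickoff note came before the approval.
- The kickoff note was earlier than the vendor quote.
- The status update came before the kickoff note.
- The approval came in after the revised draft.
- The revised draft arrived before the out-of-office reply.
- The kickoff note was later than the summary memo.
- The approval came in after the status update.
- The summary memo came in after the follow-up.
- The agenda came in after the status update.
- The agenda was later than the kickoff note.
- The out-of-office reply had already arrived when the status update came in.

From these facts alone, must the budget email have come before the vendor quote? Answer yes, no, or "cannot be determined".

Chain the constraints: the budget email → the follow-up → the summary memo → the kickoff note → the vendor quote. Each link is directly stated, so the budget email comes before the vendor quote.

yes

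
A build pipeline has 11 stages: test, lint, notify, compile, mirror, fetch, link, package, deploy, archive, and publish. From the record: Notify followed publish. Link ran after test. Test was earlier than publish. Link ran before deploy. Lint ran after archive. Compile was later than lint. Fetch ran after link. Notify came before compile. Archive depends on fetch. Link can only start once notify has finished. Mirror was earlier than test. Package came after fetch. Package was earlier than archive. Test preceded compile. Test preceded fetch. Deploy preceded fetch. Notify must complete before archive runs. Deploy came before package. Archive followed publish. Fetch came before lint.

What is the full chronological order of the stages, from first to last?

The constraints fix every adjacent pair, so only one ordering works:
mirror → test → publish → notify → link → deploy → fetch → package → archive → lint → compile.

mirror, test, publish, notify, link, deploy, fetch, package, archive, lint, compile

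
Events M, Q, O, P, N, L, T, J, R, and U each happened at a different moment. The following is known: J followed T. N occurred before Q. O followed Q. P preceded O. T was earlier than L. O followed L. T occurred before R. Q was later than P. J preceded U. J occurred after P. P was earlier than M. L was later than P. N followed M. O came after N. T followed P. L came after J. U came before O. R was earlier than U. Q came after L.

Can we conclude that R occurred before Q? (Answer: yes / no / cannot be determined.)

cannot be determined

No chain of stated constraints runs from R to Q, and none runs from Q to R either.
So the relative order of R and Q is not fixed by the given facts.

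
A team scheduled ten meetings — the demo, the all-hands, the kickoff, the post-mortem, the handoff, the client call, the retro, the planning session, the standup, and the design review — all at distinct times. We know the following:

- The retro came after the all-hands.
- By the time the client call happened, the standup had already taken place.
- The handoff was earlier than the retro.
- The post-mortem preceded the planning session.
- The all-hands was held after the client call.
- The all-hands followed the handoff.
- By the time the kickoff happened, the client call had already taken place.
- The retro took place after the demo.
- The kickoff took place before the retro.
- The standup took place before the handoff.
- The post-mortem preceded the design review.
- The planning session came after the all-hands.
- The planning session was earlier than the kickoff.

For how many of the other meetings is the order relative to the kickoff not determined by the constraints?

2

Forced before the kickoff: the all-hands, the client call, the handoff, the planning session, the post-mortem, and the standup; forced after the kickoff: the retro.
That leaves the demo and the design review with no forced order relative to the kickoff — 2.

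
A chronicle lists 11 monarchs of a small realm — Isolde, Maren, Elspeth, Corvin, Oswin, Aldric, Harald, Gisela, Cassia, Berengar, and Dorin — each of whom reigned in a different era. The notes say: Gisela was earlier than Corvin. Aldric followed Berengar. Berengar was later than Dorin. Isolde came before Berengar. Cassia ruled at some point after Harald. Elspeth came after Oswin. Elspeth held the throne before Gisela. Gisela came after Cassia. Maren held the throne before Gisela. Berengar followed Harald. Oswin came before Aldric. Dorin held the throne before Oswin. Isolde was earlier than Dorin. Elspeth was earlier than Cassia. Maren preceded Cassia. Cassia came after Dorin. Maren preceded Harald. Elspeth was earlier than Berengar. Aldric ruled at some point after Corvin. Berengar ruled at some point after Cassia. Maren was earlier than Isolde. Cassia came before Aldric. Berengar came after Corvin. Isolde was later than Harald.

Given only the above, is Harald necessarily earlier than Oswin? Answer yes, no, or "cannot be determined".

yes

Chain the constraints: Harald → Isolde → Dorin → Oswin. Each link is directly stated, so Harald comes before Oswin.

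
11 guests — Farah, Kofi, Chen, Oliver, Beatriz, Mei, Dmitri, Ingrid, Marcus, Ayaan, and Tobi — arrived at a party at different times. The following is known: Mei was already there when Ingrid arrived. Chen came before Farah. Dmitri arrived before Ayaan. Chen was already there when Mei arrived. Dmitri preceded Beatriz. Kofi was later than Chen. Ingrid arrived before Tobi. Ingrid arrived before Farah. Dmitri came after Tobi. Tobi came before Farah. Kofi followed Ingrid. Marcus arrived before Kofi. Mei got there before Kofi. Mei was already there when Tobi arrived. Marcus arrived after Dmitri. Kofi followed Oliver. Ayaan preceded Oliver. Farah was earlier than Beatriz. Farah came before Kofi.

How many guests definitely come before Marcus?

5

Directly stated before Marcus: Dmitri.
Chen reaches Marcus via Chen → Mei → Tobi → Dmitri → Marcus.
Ingrid reaches Marcus via Ingrid → Tobi → Dmitri → Marcus.
Mei reaches Marcus via Mei → Tobi → Dmitri → Marcus.
Likewise Tobi reaches Marcus by chaining the stated constraints.
That's Chen, Dmitri, Ingrid, Mei, and Tobi — 5 in all.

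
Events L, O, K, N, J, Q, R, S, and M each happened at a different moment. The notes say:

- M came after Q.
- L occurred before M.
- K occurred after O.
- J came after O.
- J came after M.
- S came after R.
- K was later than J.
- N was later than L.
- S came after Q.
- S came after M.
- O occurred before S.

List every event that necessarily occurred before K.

Directly stated before K: J and O.
L reaches K via L → M → J → K.
M reaches K via M → J → K.
Q reaches K via Q → M → J → K.

J, L, M, O, Q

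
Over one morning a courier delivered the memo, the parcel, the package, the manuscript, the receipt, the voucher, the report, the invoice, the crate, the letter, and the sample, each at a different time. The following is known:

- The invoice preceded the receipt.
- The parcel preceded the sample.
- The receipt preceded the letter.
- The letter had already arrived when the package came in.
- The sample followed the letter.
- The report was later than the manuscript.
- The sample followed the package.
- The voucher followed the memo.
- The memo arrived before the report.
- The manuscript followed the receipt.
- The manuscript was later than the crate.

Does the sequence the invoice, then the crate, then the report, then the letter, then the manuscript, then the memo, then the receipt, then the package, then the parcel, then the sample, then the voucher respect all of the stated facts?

The constraints require the manuscript before the report, but in the proposed sequence the report appears ahead of the manuscript. That one violation is enough.

no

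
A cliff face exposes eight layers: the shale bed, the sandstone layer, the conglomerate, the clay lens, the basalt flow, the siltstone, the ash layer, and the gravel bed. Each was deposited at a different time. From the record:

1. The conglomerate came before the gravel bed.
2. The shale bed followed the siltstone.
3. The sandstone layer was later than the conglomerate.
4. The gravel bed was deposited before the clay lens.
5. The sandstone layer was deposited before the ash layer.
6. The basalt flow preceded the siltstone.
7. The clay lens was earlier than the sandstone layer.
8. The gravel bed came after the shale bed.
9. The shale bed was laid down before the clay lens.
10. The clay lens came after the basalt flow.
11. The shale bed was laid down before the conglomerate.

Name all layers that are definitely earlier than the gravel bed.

Directly stated before the gravel bed: the conglomerate and the shale bed.
The basalt flow reaches the gravel bed via the basalt flow → the siltstone → the shale bed → the gravel bed.
The siltstone reaches the gravel bed via the siltstone → the shale bed → the gravel bed.
No chain forces the ash layer (or any of the others) ahead of the gravel bed.

the basalt flow, the conglomerate, the shale bed, the siltstone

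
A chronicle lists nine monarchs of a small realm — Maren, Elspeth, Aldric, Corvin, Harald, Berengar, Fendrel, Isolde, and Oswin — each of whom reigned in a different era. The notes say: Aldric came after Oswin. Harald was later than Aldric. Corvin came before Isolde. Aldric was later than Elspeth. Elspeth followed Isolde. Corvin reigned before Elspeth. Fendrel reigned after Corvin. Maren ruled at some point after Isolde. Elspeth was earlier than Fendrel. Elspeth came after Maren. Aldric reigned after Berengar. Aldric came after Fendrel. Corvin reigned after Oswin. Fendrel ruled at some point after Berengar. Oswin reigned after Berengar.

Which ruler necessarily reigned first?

Berengar has a chain of constraints placing them before every other ruler, so Berengar must be first.

Berengar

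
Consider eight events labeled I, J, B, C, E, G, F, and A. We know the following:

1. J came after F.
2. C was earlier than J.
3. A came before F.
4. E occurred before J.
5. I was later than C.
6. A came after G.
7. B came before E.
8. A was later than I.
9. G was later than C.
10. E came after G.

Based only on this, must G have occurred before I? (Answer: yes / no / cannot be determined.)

No chain of stated constraints runs from G to I, and none runs from I to G either.
So the relative order of G and I is not fixed by the given facts.

cannot be determined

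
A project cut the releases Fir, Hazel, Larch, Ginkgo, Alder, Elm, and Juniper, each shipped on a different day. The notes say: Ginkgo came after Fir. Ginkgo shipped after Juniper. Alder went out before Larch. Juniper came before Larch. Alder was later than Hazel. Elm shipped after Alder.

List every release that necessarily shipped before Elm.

Alder, Hazel

Directly stated before Elm: Alder.
Hazel reaches Elm via Hazel → Alder → Elm.
No chain forces Larch (or any of the others) ahead of Elm.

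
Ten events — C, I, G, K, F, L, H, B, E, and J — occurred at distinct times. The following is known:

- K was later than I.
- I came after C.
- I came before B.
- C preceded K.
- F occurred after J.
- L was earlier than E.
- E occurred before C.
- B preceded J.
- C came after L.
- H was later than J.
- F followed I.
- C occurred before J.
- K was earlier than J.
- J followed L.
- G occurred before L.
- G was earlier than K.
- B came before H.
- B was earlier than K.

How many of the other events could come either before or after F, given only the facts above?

Forced before F: B, C, E, G, I, J, K, and L.
That leaves H with no forced order relative to F — 1.

1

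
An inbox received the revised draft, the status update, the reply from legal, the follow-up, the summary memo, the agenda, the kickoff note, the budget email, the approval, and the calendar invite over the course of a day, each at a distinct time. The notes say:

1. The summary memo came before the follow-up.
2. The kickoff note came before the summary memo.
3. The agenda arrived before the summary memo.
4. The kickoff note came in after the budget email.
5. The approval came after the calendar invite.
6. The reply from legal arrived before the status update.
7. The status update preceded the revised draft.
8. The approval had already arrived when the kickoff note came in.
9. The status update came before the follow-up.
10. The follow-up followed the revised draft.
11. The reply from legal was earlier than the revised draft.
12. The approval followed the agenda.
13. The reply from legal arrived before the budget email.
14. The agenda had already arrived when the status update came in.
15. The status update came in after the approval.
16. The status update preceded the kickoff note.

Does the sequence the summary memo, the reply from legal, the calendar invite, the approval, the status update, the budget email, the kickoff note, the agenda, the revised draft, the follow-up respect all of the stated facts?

The constraints require the agenda before the summary memo, but in the proposed sequence the summary memo appears ahead of the agenda. That one violation is enough.

no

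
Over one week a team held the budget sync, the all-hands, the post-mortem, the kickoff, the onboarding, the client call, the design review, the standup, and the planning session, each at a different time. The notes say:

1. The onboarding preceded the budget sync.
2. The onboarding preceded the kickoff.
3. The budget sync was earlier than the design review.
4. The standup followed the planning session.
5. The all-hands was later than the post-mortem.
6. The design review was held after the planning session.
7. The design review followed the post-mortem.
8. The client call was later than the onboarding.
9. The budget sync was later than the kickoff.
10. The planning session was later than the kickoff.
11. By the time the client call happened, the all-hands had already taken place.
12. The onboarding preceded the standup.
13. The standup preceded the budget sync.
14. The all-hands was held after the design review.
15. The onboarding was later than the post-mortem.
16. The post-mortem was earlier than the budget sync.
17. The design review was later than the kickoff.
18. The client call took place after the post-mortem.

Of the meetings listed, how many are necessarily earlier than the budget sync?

Directly stated before the budget sync: the kickoff, the onboarding, the post-mortem, and the standup.
The planning session reaches the budget sync via the planning session → the standup → the budget sync.
No chain forces the all-hands (or any of the others) ahead of the budget sync.
That's the kickoff, the onboarding, the planning session, the post-mortem, and the standup — 5 in all.

5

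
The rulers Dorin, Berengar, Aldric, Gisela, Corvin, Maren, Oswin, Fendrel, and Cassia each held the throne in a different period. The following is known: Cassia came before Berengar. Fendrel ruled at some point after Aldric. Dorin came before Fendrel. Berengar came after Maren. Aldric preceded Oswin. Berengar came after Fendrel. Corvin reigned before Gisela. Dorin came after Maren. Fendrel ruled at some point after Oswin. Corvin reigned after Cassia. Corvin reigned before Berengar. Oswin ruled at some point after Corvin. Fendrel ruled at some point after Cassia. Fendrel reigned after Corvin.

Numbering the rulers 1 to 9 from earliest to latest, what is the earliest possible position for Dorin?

2

Maren must come before Dorin — 1 forced predecessor.
Nothing else is forced ahead of Dorin, so their earliest slot is position 1 + 1 = 2.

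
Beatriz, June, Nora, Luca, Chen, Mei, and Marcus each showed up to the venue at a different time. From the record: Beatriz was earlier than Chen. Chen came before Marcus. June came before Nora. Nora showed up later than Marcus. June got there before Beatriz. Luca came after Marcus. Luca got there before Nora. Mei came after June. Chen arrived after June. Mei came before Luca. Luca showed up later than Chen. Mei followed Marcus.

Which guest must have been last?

Every other guest has a chain of constraints placing them before Nora, so Nora is last.

Nora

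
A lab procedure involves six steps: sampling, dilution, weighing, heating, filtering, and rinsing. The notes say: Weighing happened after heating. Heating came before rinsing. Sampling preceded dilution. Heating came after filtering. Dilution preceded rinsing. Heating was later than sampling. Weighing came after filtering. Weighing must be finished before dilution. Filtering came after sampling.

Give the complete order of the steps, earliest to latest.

sampling, filtering, heating, weighing, dilution, rinsing

The constraints fix every adjacent pair, so only one ordering works:
sampling → filtering → heating → weighing → dilution → rinsing.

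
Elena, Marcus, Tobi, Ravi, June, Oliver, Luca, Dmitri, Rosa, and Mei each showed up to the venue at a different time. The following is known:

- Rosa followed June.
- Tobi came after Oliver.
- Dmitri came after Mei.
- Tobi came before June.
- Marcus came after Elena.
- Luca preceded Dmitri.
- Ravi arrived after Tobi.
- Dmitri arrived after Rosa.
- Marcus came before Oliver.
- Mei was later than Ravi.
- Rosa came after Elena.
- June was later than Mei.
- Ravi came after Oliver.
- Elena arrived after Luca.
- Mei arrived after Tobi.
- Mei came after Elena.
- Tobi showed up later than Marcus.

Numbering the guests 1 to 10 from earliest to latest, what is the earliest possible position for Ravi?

Elena, Luca, Marcus, Oliver, and Tobi must all come before Ravi — 5 forced predecessors.
Nothing else is forced ahead of Ravi, so their earliest slot is position 5 + 1 = 6.

6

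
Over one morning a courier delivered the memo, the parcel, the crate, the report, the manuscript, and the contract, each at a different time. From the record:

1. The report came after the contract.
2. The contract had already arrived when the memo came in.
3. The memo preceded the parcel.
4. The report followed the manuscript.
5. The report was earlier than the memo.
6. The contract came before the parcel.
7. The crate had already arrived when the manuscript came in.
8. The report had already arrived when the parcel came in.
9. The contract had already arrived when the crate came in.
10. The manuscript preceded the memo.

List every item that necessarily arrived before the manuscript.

the contract, the crate

Directly stated before the manuscript: the crate.
The contract reaches the manuscript via the contract → the crate → the manuscript.
No chain forces the report (or any of the others) ahead of the manuscript.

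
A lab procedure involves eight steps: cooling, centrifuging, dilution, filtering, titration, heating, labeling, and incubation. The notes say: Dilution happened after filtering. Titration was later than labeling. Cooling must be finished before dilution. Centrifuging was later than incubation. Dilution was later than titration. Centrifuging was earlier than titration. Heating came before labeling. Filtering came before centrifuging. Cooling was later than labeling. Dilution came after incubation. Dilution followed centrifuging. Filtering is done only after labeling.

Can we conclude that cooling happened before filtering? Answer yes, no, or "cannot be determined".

No chain of stated constraints runs from cooling to filtering, and none runs from filtering to cooling either.
So the relative order of cooling and filtering is not fixed by the given facts.

cannot be determined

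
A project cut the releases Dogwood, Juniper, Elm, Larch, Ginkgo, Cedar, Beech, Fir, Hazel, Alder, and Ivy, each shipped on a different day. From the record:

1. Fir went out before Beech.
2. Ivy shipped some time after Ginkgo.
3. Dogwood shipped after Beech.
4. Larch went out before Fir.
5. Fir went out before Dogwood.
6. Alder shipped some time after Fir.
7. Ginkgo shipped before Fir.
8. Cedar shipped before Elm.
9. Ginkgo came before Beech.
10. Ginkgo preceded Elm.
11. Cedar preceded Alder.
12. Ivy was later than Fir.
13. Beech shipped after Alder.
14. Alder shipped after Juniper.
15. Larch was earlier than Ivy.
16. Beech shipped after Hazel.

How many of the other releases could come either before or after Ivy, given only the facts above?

7

Forced before Ivy: Fir, Ginkgo, and Larch.
That leaves Alder, Beech, Cedar, Dogwood, Elm, Hazel, and Juniper with no forced order relative to Ivy — 7.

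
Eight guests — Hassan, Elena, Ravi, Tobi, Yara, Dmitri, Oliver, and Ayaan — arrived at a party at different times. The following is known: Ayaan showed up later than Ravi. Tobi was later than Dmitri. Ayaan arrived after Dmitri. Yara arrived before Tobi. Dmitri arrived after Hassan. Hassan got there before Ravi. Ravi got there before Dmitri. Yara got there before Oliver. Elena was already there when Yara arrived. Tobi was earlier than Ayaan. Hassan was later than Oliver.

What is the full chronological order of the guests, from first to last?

The constraints fix every adjacent pair, so only one ordering works:
Elena → Yara → Oliver → Hassan → Ravi → Dmitri → Tobi → Ayaan.

Elena, Yara, Oliver, Hassan, Ravi, Dmitri, Tobi, Ayaan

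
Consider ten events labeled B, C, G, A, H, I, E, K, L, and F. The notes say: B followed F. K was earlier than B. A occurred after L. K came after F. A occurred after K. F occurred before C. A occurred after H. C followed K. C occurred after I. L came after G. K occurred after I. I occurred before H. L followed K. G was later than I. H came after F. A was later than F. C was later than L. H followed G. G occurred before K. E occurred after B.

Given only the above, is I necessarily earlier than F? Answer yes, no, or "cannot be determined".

cannot be determined

No chain of stated constraints runs from I to F, and none runs from F to I either.
So the relative order of I and F is not fixed by the given facts.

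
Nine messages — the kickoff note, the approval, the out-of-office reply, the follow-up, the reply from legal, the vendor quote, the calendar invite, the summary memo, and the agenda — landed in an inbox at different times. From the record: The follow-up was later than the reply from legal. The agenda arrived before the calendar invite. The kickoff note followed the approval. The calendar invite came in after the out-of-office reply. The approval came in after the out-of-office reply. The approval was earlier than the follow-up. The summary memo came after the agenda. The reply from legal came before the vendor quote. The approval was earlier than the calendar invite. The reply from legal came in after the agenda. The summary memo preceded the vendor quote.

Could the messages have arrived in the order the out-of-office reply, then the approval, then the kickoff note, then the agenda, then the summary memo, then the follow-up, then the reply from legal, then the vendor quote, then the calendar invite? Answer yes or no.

The constraints require the reply from legal before the follow-up, but in the proposed sequence the follow-up appears ahead of the reply from legal. That one violation is enough.

no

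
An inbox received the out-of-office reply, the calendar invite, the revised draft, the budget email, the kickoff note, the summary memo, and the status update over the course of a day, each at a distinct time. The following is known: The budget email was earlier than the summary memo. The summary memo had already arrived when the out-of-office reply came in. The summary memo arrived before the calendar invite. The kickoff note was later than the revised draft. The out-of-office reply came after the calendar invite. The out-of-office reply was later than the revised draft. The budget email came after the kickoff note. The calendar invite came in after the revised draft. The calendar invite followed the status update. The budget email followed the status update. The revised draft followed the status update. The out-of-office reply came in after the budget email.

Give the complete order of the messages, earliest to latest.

The constraints fix every adjacent pair, so only one ordering works:
the status update → the revised draft → the kickoff note → the budget email → the summary memo → the calendar invite → the out-of-office reply.

the status update, the revised draft, the kickoff note, the budget email, the summary memo, the calendar invite, the out-of-office reply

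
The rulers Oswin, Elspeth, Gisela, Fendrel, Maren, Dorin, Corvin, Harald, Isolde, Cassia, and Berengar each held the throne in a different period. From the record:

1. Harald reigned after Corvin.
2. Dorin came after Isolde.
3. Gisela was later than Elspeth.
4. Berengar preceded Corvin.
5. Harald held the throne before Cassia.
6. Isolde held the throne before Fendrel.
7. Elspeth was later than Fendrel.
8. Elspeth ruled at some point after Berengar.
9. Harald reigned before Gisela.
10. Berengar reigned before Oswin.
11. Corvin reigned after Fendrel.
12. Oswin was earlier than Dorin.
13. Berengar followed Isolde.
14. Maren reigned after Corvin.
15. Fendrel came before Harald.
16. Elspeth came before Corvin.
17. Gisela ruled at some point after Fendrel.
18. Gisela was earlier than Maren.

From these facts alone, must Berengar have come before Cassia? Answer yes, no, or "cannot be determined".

Chain the constraints: Berengar → Corvin → Harald → Cassia. Each link is directly stated, so Berengar comes before Cassia.

yes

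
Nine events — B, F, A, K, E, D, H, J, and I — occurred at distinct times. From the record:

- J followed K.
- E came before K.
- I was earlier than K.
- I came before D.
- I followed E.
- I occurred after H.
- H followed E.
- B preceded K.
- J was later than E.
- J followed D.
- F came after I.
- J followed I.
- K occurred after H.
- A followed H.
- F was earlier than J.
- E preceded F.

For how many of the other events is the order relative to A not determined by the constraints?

6

Forced before A: E and H.
That leaves B, D, F, I, J, and K with no forced order relative to A — 6.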